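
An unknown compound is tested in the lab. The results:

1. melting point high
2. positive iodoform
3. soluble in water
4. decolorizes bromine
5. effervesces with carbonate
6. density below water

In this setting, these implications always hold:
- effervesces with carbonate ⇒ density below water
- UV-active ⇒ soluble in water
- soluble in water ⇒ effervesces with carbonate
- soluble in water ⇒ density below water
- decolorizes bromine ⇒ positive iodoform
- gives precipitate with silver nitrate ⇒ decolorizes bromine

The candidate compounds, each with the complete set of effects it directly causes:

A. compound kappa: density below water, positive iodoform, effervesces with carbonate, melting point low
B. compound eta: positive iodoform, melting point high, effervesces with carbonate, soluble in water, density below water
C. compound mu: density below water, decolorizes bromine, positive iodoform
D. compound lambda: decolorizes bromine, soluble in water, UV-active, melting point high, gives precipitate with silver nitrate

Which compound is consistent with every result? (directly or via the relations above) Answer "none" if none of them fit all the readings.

D

For each candidate, compare predicted effects to what was observed:
(A) compound kappa — fails on melting point high, soluble in water, decolorizes bromine (predicts melting point low, not melting point high)
(B) compound eta — does not account for decolorizes bromine
(C) compound mu — does not account for melting point high, soluble in water, effervesces with carbonate
(D) compound lambda — melting point high ✓; positive iodoform ✓ (via decolorizes bromine → positive iodoform); soluble in water ✓; decolorizes bromine ✓; effervesces with carbonate ✓ (via soluble in water → effervesces with carbonate); density below water ✓ (via soluble in water → density below water)
(D) is the only candidate with no mismatches.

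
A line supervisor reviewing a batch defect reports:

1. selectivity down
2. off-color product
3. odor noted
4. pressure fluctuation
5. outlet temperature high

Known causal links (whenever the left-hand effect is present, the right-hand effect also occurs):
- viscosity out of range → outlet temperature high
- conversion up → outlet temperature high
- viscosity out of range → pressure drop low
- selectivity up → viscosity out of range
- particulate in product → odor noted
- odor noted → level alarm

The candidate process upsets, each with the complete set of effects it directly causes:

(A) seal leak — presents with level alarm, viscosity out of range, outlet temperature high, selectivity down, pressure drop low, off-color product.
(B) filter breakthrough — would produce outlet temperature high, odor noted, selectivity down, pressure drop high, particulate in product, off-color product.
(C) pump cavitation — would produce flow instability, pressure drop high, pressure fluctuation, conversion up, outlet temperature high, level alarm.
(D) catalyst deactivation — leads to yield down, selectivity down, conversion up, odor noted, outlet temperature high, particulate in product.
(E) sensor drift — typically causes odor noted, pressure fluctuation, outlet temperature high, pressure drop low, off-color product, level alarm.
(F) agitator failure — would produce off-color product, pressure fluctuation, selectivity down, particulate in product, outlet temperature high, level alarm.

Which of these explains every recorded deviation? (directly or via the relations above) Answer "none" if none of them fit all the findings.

Per-candidate check:
(A) seal leak — selectivity down ✓; off-color product ✓; odor noted ✗; pressure fluctuation ✗; outlet temperature high ✓
(B) filter breakthrough — does not account for pressure fluctuation
(C) pump cavitation — selectivity down ✗; off-color product ✗; odor noted ✗; pressure fluctuation ✓; outlet temperature high ✓
(D) catalyst deactivation — does not account for off-color product, pressure fluctuation
(E) sensor drift — selectivity down ✗; off-color product ✓; odor noted ✓; pressure fluctuation ✓; outlet temperature high ✓
(F) agitator failure — selectivity down ✓; off-color product ✓; odor noted ✓ (via particulate in product → odor noted); pressure fluctuation ✓; outlet temperature high ✓
(F) alone accounts for all the evidence.

F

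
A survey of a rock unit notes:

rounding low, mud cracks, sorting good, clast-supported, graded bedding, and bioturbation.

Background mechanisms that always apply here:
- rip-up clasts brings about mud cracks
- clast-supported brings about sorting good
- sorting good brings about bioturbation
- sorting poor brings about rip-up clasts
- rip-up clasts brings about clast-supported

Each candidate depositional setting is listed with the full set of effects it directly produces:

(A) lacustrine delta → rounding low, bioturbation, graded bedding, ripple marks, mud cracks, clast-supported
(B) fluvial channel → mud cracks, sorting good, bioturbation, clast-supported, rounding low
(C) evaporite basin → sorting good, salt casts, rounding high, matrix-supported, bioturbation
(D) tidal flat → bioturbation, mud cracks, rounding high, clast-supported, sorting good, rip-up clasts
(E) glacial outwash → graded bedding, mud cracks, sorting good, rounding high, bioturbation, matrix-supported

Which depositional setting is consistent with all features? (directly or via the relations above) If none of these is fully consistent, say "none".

Testing each hypothesis:
(A) lacustrine delta — rounding low ✓; mud cracks ✓; sorting good ✓ (through clast-supported → sorting good); clast-supported ✓; graded bedding ✓; bioturbation ✓
(B) fluvial channel — rounding low ✓; mud cracks ✓; sorting good ✓; clast-supported ✓; graded bedding ✗; bioturbation ✓
(C) evaporite basin — rounding low ✗; mud cracks ✗; sorting good ✓; clast-supported ✗; graded bedding ✗; bioturbation ✓
(D) tidal flat — rounding low ✗; mud cracks ✓; sorting good ✓; clast-supported ✓; graded bedding ✗; bioturbation ✓
(E) glacial outwash — fails on rounding low, clast-supported (predicts rounding high, not rounding low; predicts matrix-supported, not clast-supported)
(A) alone accounts for all the evidence.

A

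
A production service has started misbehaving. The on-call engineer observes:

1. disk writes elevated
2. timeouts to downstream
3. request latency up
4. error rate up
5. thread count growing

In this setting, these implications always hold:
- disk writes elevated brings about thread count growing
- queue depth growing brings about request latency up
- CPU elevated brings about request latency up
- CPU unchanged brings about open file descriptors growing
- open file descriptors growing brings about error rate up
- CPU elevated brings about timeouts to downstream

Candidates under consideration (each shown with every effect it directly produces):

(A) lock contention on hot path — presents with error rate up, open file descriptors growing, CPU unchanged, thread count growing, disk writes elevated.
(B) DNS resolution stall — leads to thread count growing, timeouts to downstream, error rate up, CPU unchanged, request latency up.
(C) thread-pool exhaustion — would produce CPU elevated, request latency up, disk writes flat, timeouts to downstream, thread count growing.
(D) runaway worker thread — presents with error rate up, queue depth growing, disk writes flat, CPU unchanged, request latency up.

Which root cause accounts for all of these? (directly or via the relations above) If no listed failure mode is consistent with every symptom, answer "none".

none

Checking each candidate against the observations:
(A) lock contention on hot path — disk writes elevated match; timeouts to downstream miss; request latency up miss; error rate up match; thread count growing match
(B) DNS resolution stall — disk writes elevated miss; timeouts to downstream match; request latency up match; error rate up match; thread count growing match
(C) thread-pool exhaustion — disk writes elevated miss; timeouts to downstream match; request latency up match; error rate up miss; thread count growing match
(D) runaway worker thread — disk writes elevated miss; timeouts to downstream miss; request latency up match; error rate up match; thread count growing miss
Every candidate fails on at least one observation.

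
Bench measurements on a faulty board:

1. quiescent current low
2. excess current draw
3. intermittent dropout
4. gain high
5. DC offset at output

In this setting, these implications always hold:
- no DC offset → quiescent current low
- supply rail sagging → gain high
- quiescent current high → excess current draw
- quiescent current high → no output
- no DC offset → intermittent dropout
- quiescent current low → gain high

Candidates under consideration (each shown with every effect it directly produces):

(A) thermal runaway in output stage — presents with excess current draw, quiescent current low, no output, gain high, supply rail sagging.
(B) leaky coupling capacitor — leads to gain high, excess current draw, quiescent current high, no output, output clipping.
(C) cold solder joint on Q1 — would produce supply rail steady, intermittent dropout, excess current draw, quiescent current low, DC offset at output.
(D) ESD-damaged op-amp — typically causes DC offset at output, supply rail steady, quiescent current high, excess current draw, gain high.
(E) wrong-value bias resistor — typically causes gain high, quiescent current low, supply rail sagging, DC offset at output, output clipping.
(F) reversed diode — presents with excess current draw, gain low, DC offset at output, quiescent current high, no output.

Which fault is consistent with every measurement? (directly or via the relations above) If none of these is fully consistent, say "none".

Testing each hypothesis:
(A) thermal runaway in output stage — does not account for intermittent dropout, DC offset at output
(B) leaky coupling capacitor — fails on quiescent current low, intermittent dropout, DC offset at output (predicts quiescent current high, not quiescent current low)
(C) cold solder joint on Q1 — quiescent current low yes; excess current draw yes; intermittent dropout yes; gain high yes (through quiescent current low → gain high); DC offset at output yes
(D) ESD-damaged op-amp — quiescent current low NO; excess current draw yes; intermittent dropout NO; gain high yes; DC offset at output yes
(E) wrong-value bias resistor — quiescent current low yes; excess current draw NO; intermittent dropout NO; gain high yes; DC offset at output yes
(F) reversed diode — fails on quiescent current low, intermittent dropout, gain high (predicts quiescent current high, not quiescent current low; predicts gain low, not gain high)
(C) is the only candidate with no mismatches.

C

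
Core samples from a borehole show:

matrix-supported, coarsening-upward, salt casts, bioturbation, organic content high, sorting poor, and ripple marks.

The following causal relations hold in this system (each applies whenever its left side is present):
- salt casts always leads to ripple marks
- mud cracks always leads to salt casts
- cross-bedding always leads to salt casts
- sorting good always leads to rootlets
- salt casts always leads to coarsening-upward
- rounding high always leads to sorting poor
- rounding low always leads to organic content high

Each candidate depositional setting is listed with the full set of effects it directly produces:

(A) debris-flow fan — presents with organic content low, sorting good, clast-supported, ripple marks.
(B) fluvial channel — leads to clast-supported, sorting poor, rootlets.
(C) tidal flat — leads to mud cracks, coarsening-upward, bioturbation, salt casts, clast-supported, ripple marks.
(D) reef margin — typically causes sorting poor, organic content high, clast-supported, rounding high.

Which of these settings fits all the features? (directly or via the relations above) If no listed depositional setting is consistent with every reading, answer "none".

none

Testing each hypothesis:
(A) debris-flow fan — fails on matrix-supported, coarsening-upward, salt casts, bioturbation, organic content high, sorting poor (predicts clast-supported, not matrix-supported; predicts organic content low, not organic content high; predicts sorting good, not sorting poor)
(B) fluvial channel — matrix-supported -; coarsening-upward -; salt casts -; bioturbation -; organic content high -; sorting poor +; ripple marks -
(C) tidal flat — fails on matrix-supported, organic content high, sorting poor (predicts clast-supported, not matrix-supported)
(D) reef margin — fails on matrix-supported, coarsening-upward, salt casts, bioturbation, ripple marks (predicts clast-supported, not matrix-supported)
Every candidate fails on at least one observation.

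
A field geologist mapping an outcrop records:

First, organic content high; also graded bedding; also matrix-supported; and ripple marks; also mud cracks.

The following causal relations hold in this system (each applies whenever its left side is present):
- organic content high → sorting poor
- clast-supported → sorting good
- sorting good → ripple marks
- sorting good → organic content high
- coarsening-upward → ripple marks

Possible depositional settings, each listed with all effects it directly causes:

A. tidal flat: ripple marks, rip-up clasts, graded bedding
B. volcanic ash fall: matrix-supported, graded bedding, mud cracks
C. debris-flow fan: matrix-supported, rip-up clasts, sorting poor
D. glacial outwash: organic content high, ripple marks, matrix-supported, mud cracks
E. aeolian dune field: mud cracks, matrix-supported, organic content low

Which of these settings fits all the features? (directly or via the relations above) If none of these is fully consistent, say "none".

none

For each candidate, compare predicted effects to what was observed:
(A) tidal flat — does not account for organic content high, matrix-supported, mud cracks
(B) volcanic ash fall — organic content high ✗; graded bedding ✓; matrix-supported ✓; ripple marks ✗; mud cracks ✓
(C) debris-flow fan — organic content high ✗; graded bedding ✗; matrix-supported ✓; ripple marks ✗; mud cracks ✗
(D) glacial outwash — organic content high ✓; graded bedding ✗; matrix-supported ✓; ripple marks ✓; mud cracks ✓
(E) aeolian dune field — fails on organic content high, graded bedding, ripple marks (predicts organic content low, not organic content high)
None of the listed candidates fits everything.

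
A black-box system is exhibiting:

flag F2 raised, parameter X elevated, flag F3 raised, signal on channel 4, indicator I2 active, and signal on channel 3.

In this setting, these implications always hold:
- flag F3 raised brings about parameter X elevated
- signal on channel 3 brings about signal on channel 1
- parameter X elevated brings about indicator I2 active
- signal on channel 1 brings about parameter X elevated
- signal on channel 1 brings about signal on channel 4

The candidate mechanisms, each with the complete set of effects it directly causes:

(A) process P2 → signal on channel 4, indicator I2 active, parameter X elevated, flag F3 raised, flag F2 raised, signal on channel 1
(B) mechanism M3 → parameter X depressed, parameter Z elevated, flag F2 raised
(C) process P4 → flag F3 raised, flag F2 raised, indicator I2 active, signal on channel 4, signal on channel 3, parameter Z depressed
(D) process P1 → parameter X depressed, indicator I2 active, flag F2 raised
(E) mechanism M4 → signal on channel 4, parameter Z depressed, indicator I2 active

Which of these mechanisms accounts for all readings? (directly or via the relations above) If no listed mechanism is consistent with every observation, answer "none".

Checking each candidate against the observations:
(A) process P2 — flag F2 raised +; parameter X elevated +; flag F3 raised +; signal on channel 4 +; indicator I2 active +; signal on channel 3 -
(B) mechanism M3 — fails on parameter X elevated, flag F3 raised, signal on channel 4, indicator I2 active, signal on channel 3 (predicts parameter X depressed, not parameter X elevated)
(C) process P4 — accounts for every observation (parameter X elevated by flag F3 raised → parameter X elevated)
(D) process P1 — flag F2 raised +; parameter X elevated -; flag F3 raised -; signal on channel 4 -; indicator I2 active +; signal on channel 3 -
(E) mechanism M4 — flag F2 raised -; parameter X elevated -; flag F3 raised -; signal on channel 4 +; indicator I2 active +; signal on channel 3 -
Only (C) is consistent with every observation.

C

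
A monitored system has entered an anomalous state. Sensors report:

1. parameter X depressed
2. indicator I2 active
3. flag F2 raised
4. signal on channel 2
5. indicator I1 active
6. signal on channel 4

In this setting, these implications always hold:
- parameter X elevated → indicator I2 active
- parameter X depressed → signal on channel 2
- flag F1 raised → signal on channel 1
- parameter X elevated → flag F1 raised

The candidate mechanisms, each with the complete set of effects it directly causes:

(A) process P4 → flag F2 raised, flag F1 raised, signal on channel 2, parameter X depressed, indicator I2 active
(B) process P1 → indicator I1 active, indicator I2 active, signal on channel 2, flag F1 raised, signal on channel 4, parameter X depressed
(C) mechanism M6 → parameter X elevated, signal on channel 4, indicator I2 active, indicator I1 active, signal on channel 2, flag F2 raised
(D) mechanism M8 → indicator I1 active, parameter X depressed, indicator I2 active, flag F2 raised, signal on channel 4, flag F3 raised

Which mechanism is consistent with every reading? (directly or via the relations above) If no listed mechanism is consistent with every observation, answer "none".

Testing each hypothesis:
(A) process P4 — does not account for indicator I1 active, signal on channel 4
(B) process P1 — does not account for flag F2 raised
(C) mechanism M6 — fails on parameter X depressed (predicts parameter X elevated, not parameter X depressed)
(D) mechanism M8 — parameter X depressed ✓; indicator I2 active ✓; flag F2 raised ✓; signal on channel 2 ✓ (by parameter X depressed → signal on channel 2); indicator I1 active ✓; signal on channel 4 ✓
Only (D) is consistent with every observation.

D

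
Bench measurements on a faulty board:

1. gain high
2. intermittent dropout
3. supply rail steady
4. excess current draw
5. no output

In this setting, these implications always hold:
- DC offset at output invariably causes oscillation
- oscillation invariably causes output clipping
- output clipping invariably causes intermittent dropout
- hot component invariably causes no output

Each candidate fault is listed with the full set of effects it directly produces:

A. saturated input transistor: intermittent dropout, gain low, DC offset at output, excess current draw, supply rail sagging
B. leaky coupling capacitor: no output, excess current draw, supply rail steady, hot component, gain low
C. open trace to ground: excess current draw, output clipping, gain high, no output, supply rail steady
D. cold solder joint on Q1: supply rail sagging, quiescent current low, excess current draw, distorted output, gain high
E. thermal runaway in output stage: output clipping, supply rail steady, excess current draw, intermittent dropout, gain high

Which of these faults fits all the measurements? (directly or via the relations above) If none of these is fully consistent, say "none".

Checking each candidate against the observations:
(A) saturated input transistor — gain high ✗; intermittent dropout ✓; supply rail steady ✗; excess current draw ✓; no output ✗
(B) leaky coupling capacitor — gain high ✗; intermittent dropout ✗; supply rail steady ✓; excess current draw ✓; no output ✓
(C) open trace to ground — accounts for every observation (intermittent dropout through output clipping → intermittent dropout)
(D) cold solder joint on Q1 — gain high ✓; intermittent dropout ✗; supply rail steady ✗; excess current draw ✓; no output ✗
(E) thermal runaway in output stage — does not account for no output
(C) is the only candidate with no mismatches.

C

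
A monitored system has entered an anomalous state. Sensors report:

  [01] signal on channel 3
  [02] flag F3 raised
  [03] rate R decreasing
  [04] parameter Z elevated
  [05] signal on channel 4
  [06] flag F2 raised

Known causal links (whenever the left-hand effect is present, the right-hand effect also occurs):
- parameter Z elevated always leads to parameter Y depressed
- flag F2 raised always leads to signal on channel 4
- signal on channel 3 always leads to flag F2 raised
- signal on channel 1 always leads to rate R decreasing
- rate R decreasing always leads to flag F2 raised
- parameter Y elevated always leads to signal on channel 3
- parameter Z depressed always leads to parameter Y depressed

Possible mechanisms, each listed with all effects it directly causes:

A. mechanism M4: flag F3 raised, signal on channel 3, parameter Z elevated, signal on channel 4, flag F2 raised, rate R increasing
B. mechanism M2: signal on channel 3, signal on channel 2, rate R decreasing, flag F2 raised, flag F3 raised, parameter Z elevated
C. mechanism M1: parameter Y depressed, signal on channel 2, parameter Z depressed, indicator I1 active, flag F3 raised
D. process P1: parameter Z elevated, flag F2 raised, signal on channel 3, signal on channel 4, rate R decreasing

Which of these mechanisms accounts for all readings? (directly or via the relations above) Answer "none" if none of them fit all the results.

Testing each hypothesis:
(A) mechanism M4 — fails on rate R decreasing (predicts rate R increasing, not rate R decreasing)
(B) mechanism M2 — signal on channel 3 ✓; flag F3 raised ✓; rate R decreasing ✓; parameter Z elevated ✓; signal on channel 4 ✓ (via flag F2 raised → signal on channel 4); flag F2 raised ✓
(C) mechanism M1 — fails on signal on channel 3, rate R decreasing, parameter Z elevated, signal on channel 4, flag F2 raised (predicts parameter Z depressed, not parameter Z elevated)
(D) process P1 — signal on channel 3 ✓; flag F3 raised ✗; rate R decreasing ✓; parameter Z elevated ✓; signal on channel 4 ✓; flag F2 raised ✓
(B) is the only candidate with no mismatches.

B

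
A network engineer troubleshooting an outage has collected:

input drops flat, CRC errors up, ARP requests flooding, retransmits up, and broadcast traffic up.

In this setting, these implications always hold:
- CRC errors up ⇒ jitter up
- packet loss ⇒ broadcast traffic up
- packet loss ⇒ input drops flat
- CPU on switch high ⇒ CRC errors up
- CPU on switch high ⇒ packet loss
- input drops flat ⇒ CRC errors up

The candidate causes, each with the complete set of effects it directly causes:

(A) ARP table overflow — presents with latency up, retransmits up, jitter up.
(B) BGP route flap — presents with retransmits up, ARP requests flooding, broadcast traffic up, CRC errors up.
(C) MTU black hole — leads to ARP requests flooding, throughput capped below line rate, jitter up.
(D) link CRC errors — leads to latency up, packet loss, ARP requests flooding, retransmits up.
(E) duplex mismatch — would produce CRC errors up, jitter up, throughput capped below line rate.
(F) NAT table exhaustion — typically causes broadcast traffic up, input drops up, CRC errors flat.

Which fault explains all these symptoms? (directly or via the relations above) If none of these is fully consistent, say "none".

For each candidate, compare predicted effects to what was observed:
(A) ARP table overflow — does not account for input drops flat, CRC errors up, ARP requests flooding, broadcast traffic up
(B) BGP route flap — input drops flat miss; CRC errors up match; ARP requests flooding match; retransmits up match; broadcast traffic up match
(C) MTU black hole — input drops flat miss; CRC errors up miss; ARP requests flooding match; retransmits up miss; broadcast traffic up miss
(D) link CRC errors — accounts for every observation (input drops flat via packet loss → input drops flat)
(E) duplex mismatch — input drops flat miss; CRC errors up match; ARP requests flooding miss; retransmits up miss; broadcast traffic up miss
(F) NAT table exhaustion — fails on input drops flat, CRC errors up, ARP requests flooding, retransmits up (predicts input drops up, not input drops flat; predicts CRC errors flat, not CRC errors up)
(D) is the only candidate with no mismatches.

D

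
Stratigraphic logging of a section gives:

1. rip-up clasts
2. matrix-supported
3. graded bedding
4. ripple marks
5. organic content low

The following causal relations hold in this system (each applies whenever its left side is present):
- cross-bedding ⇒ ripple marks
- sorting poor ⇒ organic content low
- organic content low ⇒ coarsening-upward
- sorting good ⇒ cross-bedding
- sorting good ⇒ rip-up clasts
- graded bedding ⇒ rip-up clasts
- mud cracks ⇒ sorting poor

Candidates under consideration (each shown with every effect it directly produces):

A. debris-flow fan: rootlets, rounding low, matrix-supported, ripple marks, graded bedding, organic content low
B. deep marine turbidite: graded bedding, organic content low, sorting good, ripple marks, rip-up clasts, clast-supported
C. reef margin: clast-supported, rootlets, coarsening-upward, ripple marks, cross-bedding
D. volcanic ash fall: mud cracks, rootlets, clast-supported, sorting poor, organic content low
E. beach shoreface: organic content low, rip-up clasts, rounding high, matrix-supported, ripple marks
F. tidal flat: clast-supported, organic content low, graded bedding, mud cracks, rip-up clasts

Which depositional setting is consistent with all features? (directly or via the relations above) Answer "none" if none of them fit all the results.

Testing each hypothesis:
(A) debris-flow fan — rip-up clasts yes (by graded bedding → rip-up clasts); matrix-supported yes; graded bedding yes; ripple marks yes; organic content low yes
(B) deep marine turbidite — rip-up clasts yes; matrix-supported NO; graded bedding yes; ripple marks yes; organic content low yes
(C) reef margin — rip-up clasts NO; matrix-supported NO; graded bedding NO; ripple marks yes; organic content low NO
(D) volcanic ash fall — rip-up clasts NO; matrix-supported NO; graded bedding NO; ripple marks NO; organic content low yes
(E) beach shoreface — does not account for graded bedding
(F) tidal flat — rip-up clasts yes; matrix-supported NO; graded bedding yes; ripple marks NO; organic content low yes
(A) alone accounts for all the evidence.

A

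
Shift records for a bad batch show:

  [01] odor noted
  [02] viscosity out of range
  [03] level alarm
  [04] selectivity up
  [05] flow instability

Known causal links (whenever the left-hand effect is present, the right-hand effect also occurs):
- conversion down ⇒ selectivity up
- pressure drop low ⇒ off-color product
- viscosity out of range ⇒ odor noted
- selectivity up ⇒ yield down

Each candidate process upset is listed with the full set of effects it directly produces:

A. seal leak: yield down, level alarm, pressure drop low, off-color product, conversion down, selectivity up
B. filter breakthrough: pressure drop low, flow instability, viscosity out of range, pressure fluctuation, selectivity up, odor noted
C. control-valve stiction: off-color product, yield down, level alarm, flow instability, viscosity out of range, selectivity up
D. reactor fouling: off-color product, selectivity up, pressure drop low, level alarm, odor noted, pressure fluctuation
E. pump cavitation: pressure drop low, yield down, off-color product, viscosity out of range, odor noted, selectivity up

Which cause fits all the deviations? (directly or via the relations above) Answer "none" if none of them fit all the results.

Testing each hypothesis:
(A) seal leak — odor noted NO; viscosity out of range NO; level alarm yes; selectivity up yes; flow instability NO
(B) filter breakthrough — odor noted yes; viscosity out of range yes; level alarm NO; selectivity up yes; flow instability yes
(C) control-valve stiction — odor noted yes (by viscosity out of range → odor noted); viscosity out of range yes; level alarm yes; selectivity up yes; flow instability yes
(D) reactor fouling — odor noted yes; viscosity out of range NO; level alarm yes; selectivity up yes; flow instability NO
(E) pump cavitation — odor noted yes; viscosity out of range yes; level alarm NO; selectivity up yes; flow instability NO
Only (C) is consistent with every observation.

C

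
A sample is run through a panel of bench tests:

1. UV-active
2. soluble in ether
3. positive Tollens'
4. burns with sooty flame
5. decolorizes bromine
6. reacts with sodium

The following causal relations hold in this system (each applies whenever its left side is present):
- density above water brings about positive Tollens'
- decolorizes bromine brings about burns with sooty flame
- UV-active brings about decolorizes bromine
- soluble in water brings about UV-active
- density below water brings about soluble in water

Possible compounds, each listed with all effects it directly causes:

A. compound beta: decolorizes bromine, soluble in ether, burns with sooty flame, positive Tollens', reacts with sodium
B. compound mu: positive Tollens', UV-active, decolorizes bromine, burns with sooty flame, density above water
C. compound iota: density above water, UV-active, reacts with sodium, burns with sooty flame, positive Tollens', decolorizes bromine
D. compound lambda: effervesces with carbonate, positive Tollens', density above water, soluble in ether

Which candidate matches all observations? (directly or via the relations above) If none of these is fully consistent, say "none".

none

Testing each hypothesis:
(A) compound beta — UV-active NO; soluble in ether yes; positive Tollens' yes; burns with sooty flame yes; decolorizes bromine yes; reacts with sodium yes
(B) compound mu — UV-active yes; soluble in ether NO; positive Tollens' yes; burns with sooty flame yes; decolorizes bromine yes; reacts with sodium NO
(C) compound iota — UV-active yes; soluble in ether NO; positive Tollens' yes; burns with sooty flame yes; decolorizes bromine yes; reacts with sodium yes
(D) compound lambda — does not account for UV-active, burns with sooty flame, decolorizes bromine, reacts with sodium
None of the listed candidates fits everything.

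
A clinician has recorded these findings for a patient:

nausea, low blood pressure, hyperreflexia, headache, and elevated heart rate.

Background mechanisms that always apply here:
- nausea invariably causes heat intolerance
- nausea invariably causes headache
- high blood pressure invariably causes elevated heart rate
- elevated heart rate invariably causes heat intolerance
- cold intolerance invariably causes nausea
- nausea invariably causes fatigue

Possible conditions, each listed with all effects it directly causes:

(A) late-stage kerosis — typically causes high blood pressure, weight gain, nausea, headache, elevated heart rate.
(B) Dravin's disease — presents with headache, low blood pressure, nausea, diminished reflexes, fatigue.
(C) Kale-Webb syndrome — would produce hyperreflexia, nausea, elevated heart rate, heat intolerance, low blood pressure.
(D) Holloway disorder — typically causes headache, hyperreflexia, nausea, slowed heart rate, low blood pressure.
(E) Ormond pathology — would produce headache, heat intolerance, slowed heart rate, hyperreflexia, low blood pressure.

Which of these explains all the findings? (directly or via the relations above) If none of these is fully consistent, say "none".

C

Testing each hypothesis:
(A) late-stage kerosis — fails on low blood pressure, hyperreflexia (predicts high blood pressure, not low blood pressure)
(B) Dravin's disease — nausea ✓; low blood pressure ✓; hyperreflexia ✗; headache ✓; elevated heart rate ✗
(C) Kale-Webb syndrome — nausea ✓; low blood pressure ✓; hyperreflexia ✓; headache ✓ (by nausea → headache); elevated heart rate ✓
(D) Holloway disorder — fails on elevated heart rate (predicts slowed heart rate, not elevated heart rate)
(E) Ormond pathology — fails on nausea, elevated heart rate (predicts slowed heart rate, not elevated heart rate)
Only (C) is consistent with every observation.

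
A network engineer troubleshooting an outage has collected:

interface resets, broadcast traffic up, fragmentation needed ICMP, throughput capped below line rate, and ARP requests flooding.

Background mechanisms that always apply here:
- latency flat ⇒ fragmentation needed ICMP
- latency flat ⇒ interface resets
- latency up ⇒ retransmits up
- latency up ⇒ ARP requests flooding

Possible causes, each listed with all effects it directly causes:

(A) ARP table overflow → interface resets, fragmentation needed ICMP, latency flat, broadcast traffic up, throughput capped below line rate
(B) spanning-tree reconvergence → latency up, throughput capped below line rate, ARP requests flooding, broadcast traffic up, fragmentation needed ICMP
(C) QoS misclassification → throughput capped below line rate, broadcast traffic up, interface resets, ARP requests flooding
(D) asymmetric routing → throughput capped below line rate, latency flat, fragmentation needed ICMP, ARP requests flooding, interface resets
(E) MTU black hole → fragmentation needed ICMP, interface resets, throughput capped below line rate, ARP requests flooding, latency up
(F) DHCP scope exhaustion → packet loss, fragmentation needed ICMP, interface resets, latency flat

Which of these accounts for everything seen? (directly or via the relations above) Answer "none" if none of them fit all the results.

Testing each hypothesis:
(A) ARP table overflow — interface resets +; broadcast traffic up +; fragmentation needed ICMP +; throughput capped below line rate +; ARP requests flooding -
(B) spanning-tree reconvergence — interface resets -; broadcast traffic up +; fragmentation needed ICMP +; throughput capped below line rate +; ARP requests flooding +
(C) QoS misclassification — does not account for fragmentation needed ICMP
(D) asymmetric routing — interface resets +; broadcast traffic up -; fragmentation needed ICMP +; throughput capped below line rate +; ARP requests flooding +
(E) MTU black hole — does not account for broadcast traffic up
(F) DHCP scope exhaustion — interface resets +; broadcast traffic up -; fragmentation needed ICMP +; throughput capped below line rate -; ARP requests flooding -
No candidate is consistent with all observations.

none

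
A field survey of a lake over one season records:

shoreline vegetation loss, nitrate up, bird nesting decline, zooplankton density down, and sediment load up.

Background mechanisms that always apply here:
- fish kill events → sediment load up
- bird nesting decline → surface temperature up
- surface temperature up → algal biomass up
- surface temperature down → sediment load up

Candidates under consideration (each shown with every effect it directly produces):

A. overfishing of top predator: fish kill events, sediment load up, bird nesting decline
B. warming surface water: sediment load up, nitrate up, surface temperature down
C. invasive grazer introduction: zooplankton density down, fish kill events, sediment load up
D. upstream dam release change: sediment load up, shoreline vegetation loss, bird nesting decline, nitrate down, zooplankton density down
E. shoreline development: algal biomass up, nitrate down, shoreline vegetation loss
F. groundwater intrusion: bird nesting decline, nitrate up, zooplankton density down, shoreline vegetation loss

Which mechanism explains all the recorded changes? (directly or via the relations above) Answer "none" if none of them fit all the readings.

none

For each candidate, compare predicted effects to what was observed:
(A) overfishing of top predator — does not account for shoreline vegetation loss, nitrate up, zooplankton density down
(B) warming surface water — does not account for shoreline vegetation loss, bird nesting decline, zooplankton density down
(C) invasive grazer introduction — does not account for shoreline vegetation loss, nitrate up, bird nesting decline
(D) upstream dam release change — fails on nitrate up (predicts nitrate down, not nitrate up)
(E) shoreline development — shoreline vegetation loss +; nitrate up -; bird nesting decline -; zooplankton density down -; sediment load up -
(F) groundwater intrusion — does not account for sediment load up
None of the listed candidates fits everything.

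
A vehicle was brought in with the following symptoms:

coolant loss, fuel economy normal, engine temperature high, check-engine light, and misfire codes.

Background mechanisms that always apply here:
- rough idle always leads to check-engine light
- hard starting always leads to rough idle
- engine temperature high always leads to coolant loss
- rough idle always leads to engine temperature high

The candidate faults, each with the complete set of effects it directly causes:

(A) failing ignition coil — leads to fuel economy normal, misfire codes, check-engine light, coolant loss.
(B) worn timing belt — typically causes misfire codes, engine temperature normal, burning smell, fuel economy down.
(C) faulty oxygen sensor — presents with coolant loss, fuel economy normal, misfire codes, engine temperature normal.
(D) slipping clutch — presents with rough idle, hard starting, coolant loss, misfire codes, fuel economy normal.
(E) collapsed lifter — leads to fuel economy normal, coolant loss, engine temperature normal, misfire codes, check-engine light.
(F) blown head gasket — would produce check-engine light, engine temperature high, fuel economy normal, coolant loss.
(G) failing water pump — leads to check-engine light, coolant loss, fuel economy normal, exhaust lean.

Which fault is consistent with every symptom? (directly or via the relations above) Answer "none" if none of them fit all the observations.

Testing each hypothesis:
(A) failing ignition coil — coolant loss +; fuel economy normal +; engine temperature high -; check-engine light +; misfire codes +
(B) worn timing belt — coolant loss -; fuel economy normal -; engine temperature high -; check-engine light -; misfire codes +
(C) faulty oxygen sensor — fails on engine temperature high, check-engine light (predicts engine temperature normal, not engine temperature high)
(D) slipping clutch — accounts for every observation (engine temperature high via rough idle → engine temperature high)
(E) collapsed lifter — coolant loss +; fuel economy normal +; engine temperature high -; check-engine light +; misfire codes +
(F) blown head gasket — does not account for misfire codes
(G) failing water pump — does not account for engine temperature high, misfire codes
(D) is the only candidate with no mismatches.

D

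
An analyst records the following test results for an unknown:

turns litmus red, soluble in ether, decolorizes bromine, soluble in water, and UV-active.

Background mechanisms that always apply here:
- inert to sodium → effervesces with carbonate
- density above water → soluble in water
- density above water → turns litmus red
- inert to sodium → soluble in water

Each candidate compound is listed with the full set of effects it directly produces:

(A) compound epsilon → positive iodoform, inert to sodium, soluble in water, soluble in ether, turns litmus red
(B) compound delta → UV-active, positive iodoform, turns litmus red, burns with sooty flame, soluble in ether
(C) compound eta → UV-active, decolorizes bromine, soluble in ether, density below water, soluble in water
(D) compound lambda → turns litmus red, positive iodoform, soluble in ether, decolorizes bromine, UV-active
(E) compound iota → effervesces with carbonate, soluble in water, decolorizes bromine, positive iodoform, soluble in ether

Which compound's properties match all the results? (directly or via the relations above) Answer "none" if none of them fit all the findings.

none

Checking each candidate against the observations:
(A) compound epsilon — does not account for decolorizes bromine, UV-active
(B) compound delta — does not account for decolorizes bromine, soluble in water
(C) compound eta — turns litmus red miss; soluble in ether match; decolorizes bromine match; soluble in water match; UV-active match
(D) compound lambda — turns litmus red match; soluble in ether match; decolorizes bromine match; soluble in water miss; UV-active match
(E) compound iota — turns litmus red miss; soluble in ether match; decolorizes bromine match; soluble in water match; UV-active miss
None of the listed candidates fits everything.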